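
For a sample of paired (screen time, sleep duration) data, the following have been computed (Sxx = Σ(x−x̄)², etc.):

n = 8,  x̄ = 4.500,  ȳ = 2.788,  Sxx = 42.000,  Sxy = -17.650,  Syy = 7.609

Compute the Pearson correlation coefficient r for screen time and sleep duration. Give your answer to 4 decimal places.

r = Sxy/√(Sxx·Syy) = -17.65/√(319.578) = -17.65/17.876745 = -0.987316

-0.9873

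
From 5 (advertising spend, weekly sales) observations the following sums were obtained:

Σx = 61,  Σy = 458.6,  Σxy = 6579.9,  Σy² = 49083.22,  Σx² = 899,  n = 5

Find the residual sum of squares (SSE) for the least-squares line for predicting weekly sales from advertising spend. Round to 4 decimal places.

Sxx = Σx² − (Σx)²/n = 899 − 744.2 = 154.8
Sxy = Σxy − (Σx)(Σy)/n = 6579.9 − 5594.92 = 984.98
Syy = Σy² − (Σy)²/n = 49083.22 − 42062.792 = 7020.428
b = Sxy/Sxx = 984.98/154.8 = 6.362920
SSE = Syy − b·Sxy = 7020.428 − 6.362920·984.98 = 753.079160

753.0792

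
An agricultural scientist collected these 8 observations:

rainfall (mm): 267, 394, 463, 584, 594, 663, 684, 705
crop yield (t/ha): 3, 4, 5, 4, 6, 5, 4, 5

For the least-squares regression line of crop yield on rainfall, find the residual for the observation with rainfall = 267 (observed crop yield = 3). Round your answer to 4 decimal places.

-0.5599

n = 8, Σx = 4354, Σy = 36, Σxy = 20168, Σx² = 2539236
Sxx = Σx² − (Σx)²/n = 2539236 − 2369664.5 = 169571.5
Sxy = Σxy − (Σx)(Σy)/n = 20168 − 19593 = 575
b = Sxy/Sxx = 575/169571.5 = 0.003391
a = ȳ − b·x̄ = 4.5 − 0.003391·544.25 = 2.654503
ŷ(267) = 2.654503 + 0.003391·267 = 3.559873
residual = y − ŷ = 3 − 3.559873 = -0.559873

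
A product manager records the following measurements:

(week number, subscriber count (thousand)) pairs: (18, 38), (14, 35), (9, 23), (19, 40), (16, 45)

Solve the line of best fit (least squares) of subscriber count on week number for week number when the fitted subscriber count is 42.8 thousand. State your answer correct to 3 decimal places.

18.975

n = 5, Σx = 76, Σy = 181, Σxy = 2861, Σx² = 1218
Sxx = Σx² − (Σx)²/n = 1218 − 1155.2 = 62.8
Sxy = Σxy − (Σx)(Σy)/n = 2861 − 2751.2 = 109.8
b = Sxy/Sxx = 109.8/62.8 = 1.748408
a = ȳ − b·x̄ = 36.2 − 1.748408·15.2 = 9.624204
Set a + b·x = 42.8: x = (42.8 − 9.624204) / 1.748408 = 18.974863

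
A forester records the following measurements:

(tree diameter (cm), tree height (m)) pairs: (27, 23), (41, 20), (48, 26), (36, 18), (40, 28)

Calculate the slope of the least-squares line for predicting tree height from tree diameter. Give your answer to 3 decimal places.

n = 5, Σx = 192, Σy = 115, Σxy = 4457, Σx² = 7610
Sxx = Σx² − (Σx)²/n = 7610 − 7372.8 = 237.2
Sxy = Σxy − (Σx)(Σy)/n = 4457 − 4416 = 41
b = Sxy/Sxx = 41/237.2 = 0.172850

0.173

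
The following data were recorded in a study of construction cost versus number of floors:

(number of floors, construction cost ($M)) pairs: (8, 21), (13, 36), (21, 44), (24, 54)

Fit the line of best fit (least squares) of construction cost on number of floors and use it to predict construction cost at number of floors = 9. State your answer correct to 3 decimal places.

n = 4, Σx = 66, Σy = 155, Σxy = 2856, Σx² = 1250
Sxx = Σx² − (Σx)²/n = 1250 − 1089 = 161
Sxy = Σxy − (Σx)(Σy)/n = 2856 − 2557.5 = 298.5
b = Sxy/Sxx = 298.5/161 = 1.854037
a = ȳ − b·x̄ = 38.75 − 1.854037·16.5 = 8.158385
ŷ(9) = a + b·9 = 8.158385 + 1.854037·9 = 24.844720

24.845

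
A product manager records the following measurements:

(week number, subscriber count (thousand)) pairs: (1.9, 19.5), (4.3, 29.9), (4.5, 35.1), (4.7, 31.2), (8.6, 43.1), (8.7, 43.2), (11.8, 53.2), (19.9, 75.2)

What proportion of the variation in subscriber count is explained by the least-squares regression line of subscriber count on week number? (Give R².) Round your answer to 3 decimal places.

0.984

n = 8, Σx = 64.4, Σy = 330.4, Σxy = 3340.95, Σx² = 749.34, Σy² = 15688.84
Sxx = Σx² − (Σx)²/n = 749.34 − 518.42 = 230.92
Sxy = Σxy − (Σx)(Σy)/n = 3340.95 − 2659.72 = 681.23
Syy = Σy² − (Σy)²/n = 15688.84 − 13645.52 = 2043.32
R² = Sxy²/(Sxx·Syy) = (681.23)²/(230.92·2043.32) = 0.983534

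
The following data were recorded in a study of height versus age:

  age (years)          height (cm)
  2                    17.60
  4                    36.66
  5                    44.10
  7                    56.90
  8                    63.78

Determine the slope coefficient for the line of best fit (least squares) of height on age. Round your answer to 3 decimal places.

n = 5, Σx = 26, Σy = 219.04, Σxy = 1310.88, Σx² = 158
Sxx = Σx² − (Σx)²/n = 158 − 135.2 = 22.8
Sxy = Σxy − (Σx)(Σy)/n = 1310.88 − 1139.008 = 171.872
b = Sxy/Sxx = 171.872/22.8 = 7.538246

7.538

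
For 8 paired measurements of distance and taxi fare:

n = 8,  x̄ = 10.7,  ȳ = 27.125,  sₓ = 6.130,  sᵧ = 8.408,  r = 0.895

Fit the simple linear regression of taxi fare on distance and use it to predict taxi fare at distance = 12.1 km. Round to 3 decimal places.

28.844

b = r · sᵧ/sₓ = 0.895 · 8.408/6.13 = 1.227595
a = ȳ − b·x̄ = 27.125 − 1.227595·10.7 = 13.989729
ŷ(12.1) = a + b·12.1 = 13.989729 + 1.227595·12.1 = 28.843634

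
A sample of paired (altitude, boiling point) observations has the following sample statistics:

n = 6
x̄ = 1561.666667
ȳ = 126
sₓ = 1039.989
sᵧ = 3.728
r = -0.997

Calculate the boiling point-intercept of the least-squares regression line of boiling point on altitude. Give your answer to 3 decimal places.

b = r · sᵧ/sₓ = -0.997 · 3.728/1039.989 = -0.003574
a = ȳ − b·x̄ = 126 − (-0.003574)·1561.666667 = 131.581239

131.581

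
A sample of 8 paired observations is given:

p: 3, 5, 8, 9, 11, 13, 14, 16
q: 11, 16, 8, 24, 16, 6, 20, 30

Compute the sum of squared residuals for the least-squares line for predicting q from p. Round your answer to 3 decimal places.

n = 8, Σx = 79, Σy = 131, Σxy = 1407, Σx² = 921, Σy² = 2609
Sxx = Σx² − (Σx)²/n = 921 − 780.125 = 140.875
Sxy = Σxy − (Σx)(Σy)/n = 1407 − 1293.625 = 113.375
Syy = Σy² − (Σy)²/n = 2609 − 2145.125 = 463.875
b = Sxy/Sxx = 113.375/140.875 = 0.804791
SSE = Syy − b·Sxy = 463.875 − 0.804791·113.375 = 372.631766

372.632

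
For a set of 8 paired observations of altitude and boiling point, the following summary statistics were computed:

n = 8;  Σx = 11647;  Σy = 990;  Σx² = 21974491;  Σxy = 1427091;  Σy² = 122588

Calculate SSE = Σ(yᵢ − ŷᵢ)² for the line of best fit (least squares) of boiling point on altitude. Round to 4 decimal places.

Sxx = Σx² − (Σx)²/n = 21974491 − 16956576.125 = 5017914.875
Sxy = Σxy − (Σx)(Σy)/n = 1427091 − 1441316.25 = -14225.25
Syy = Σy² − (Σy)²/n = 122588 − 122512.5 = 75.5
b = Sxy/Sxx = -14225.25/5017914.875 = -0.002835
SSE = Syy − b·Sxy = 75.5 − (-0.002835)·(-14225.25) = 35.172943

35.1729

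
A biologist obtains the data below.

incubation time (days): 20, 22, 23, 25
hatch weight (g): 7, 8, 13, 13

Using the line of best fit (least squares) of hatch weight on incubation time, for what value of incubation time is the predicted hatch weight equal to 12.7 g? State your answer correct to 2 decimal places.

n = 4, Σx = 90, Σy = 41, Σxy = 940, Σx² = 2038
Sxx = Σx² − (Σx)²/n = 2038 − 2025 = 13
Sxy = Σxy − (Σx)(Σy)/n = 940 − 922.5 = 17.5
b = Sxy/Sxx = 17.5/13 = 1.346154
a = ȳ − b·x̄ = 10.25 − 1.346154·22.5 = -20.038462
Set a + b·x = 12.7: x = (12.7 − (-20.038462)) / 1.346154 = 24.32

24.32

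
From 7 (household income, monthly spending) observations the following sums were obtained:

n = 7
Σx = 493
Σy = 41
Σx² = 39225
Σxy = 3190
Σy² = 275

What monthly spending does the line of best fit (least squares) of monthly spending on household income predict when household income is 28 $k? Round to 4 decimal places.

3.0080

Sxx = Σx² − (Σx)²/n = 39225 − 34721.285714 = 4503.714286
Sxy = Σxy − (Σx)(Σy)/n = 3190 − 2887.571429 = 302.428571
b = Sxy/Sxx = 302.428571/4503.714286 = 0.067151
a = ȳ − b·x̄ = 5.857143 − 0.067151·70.428571 = 1.127799
ŷ(28) = a + b·28 = 1.127799 + 0.067151·28 = 3.008025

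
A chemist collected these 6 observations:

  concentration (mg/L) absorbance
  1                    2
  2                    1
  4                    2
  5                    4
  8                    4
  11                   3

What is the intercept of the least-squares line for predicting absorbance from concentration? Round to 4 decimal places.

n = 6, Σx = 31, Σy = 16, Σxy = 97, Σx² = 231
Sxx = Σx² − (Σx)²/n = 231 − 160.166667 = 70.833333
Sxy = Σxy − (Σx)(Σy)/n = 97 − 82.666667 = 14.333333
b = Sxy/Sxx = 14.333333/70.833333 = 0.202353
a = ȳ − b·x̄ = 2.666667 − 0.202353·5.166667 = 1.621176

1.6212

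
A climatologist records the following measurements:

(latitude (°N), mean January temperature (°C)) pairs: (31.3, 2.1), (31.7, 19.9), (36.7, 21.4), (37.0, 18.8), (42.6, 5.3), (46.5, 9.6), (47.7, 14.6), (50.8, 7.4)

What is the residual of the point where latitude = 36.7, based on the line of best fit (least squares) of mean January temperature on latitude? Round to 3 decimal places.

n = 8, Σx = 324.3, Σy = 99.1, Σxy = 3922.06, Σx² = 13533.41
Sxx = Σx² − (Σx)²/n = 13533.41 − 13146.31125 = 387.09875
Sxy = Σxy − (Σx)(Σy)/n = 3922.06 − 4017.26625 = -95.20625
b = Sxy/Sxx = -95.20625/387.09875 = -0.245948
a = ȳ − b·x̄ = 12.3875 − (-0.245948)·40.5375 = 22.357626
ŷ(36.7) = 22.357626 + (-0.245948)·36.7 = 13.331326
residual = y − ŷ = 21.4 − 13.331326 = 8.068674

8.069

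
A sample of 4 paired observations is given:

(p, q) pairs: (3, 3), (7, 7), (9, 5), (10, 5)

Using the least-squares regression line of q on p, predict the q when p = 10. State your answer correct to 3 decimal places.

n = 4, Σx = 29, Σy = 20, Σxy = 153, Σx² = 239
Sxx = Σx² − (Σx)²/n = 239 − 210.25 = 28.75
Sxy = Σxy − (Σx)(Σy)/n = 153 − 145 = 8
b = Sxy/Sxx = 8/28.75 = 0.278261
a = ȳ − b·x̄ = 5 − 0.278261·7.25 = 2.982609
ŷ(10) = a + b·10 = 2.982609 + 0.278261·10 = 5.765217

5.765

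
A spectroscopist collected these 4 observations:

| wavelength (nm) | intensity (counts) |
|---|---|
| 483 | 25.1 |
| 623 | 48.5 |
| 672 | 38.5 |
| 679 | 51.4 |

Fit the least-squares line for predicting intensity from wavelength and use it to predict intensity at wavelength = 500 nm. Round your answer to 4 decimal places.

n = 4, Σx = 2457, Σy = 163.5, Σxy = 103111.4, Σx² = 1534043
Sxx = Σx² − (Σx)²/n = 1534043 − 1509212.25 = 24830.75
Sxy = Σxy − (Σx)(Σy)/n = 103111.4 − 100429.875 = 2681.525
b = Sxy/Sxx = 2681.525/24830.75 = 0.107992
a = ȳ − b·x̄ = 40.875 − 0.107992·614.25 = -25.459151
ŷ(500) = a + b·500 = -25.459151 + 0.107992·500 = 28.536902

28.5369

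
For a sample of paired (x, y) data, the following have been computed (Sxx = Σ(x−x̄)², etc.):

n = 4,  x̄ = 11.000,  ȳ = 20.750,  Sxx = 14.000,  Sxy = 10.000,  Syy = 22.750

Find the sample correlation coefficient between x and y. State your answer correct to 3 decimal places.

0.560

r = Sxy/√(Sxx·Syy) = 10/√(318.5) = 10/17.846568 = 0.560332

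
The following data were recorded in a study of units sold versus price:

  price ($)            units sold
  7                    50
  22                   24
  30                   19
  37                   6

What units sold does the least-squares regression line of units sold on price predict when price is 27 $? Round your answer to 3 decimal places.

n = 4, Σx = 96, Σy = 99, Σxy = 1670, Σx² = 2802
Sxx = Σx² − (Σx)²/n = 2802 − 2304 = 498
Sxy = Σxy − (Σx)(Σy)/n = 1670 − 2376 = -706
b = Sxy/Sxx = -706/498 = -1.417671
a = ȳ − b·x̄ = 24.75 − (-1.417671)·24 = 58.774096
ŷ(27) = a + b·27 = 58.774096 + (-1.417671)·27 = 20.496988

20.497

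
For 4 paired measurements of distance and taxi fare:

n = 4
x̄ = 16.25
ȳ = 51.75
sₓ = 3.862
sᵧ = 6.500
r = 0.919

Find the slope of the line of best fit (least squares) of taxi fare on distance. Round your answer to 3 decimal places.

1.547

b = r · sᵧ/sₓ = 0.919 · 6.5/3.862 = 1.546737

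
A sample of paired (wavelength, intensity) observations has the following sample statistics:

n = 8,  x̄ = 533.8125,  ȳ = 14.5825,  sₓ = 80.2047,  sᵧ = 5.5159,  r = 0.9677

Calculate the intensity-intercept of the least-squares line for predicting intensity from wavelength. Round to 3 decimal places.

-20.943

b = r · sᵧ/sₓ = 0.9677 · 5.5159/80.2047 = 0.066551
a = ȳ − b·x̄ = 14.5825 − 0.066551·533.8125 = -20.943478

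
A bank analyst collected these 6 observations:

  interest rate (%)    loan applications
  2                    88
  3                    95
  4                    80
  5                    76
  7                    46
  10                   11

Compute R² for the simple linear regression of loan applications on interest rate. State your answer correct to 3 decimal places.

n = 6, Σx = 31, Σy = 396, Σxy = 1593, Σx² = 203, Σy² = 31182
Sxx = Σx² − (Σx)²/n = 203 − 160.166667 = 42.833333
Sxy = Σxy − (Σx)(Σy)/n = 1593 − 2046 = -453
Syy = Σy² − (Σy)²/n = 31182 − 26136 = 5046
R² = Sxy²/(Sxx·Syy) = (-453)²/(42.833333·5046) = 0.949439

0.949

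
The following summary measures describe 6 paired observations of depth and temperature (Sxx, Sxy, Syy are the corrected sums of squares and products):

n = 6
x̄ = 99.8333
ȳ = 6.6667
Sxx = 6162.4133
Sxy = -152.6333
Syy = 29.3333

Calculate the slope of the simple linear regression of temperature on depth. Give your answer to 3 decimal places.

b = Sxy/Sxx = -152.6333/6162.4133 = -0.024768

-0.025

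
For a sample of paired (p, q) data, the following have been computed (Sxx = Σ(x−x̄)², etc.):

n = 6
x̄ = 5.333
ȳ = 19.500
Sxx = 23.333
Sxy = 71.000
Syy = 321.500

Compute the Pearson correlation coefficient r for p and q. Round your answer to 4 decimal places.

r = Sxy/√(Sxx·Syy) = 71/√(7501.5595) = 71/86.611544 = 0.819752

0.8198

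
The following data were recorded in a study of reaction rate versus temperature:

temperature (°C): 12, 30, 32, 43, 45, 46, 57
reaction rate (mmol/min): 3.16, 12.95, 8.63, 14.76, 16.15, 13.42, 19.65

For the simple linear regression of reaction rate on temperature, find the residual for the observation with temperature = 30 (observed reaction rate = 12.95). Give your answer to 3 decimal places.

n = 7, Σx = 265, Σy = 88.72, Σxy = 3801.38, Σx² = 11307
Sxx = Σx² − (Σx)²/n = 11307 − 10032.142857 = 1274.857143
Sxy = Σxy − (Σx)(Σy)/n = 3801.38 − 3358.685714 = 442.694286
b = Sxy/Sxx = 442.694286/1274.857143 = 0.347250
a = ȳ − b·x̄ = 12.674286 − 0.347250·37.857143 = -0.471611
ŷ(30) = -0.471611 + 0.347250·30 = 9.945892
residual = y − ŷ = 12.95 − 9.945892 = 3.004108

3.004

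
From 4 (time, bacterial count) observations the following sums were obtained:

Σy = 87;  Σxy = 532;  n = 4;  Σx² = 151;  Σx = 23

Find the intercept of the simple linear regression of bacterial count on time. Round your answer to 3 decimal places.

Sxx = Σx² − (Σx)²/n = 151 − 132.25 = 18.75
Sxy = Σxy − (Σx)(Σy)/n = 532 − 500.25 = 31.75
b = Sxy/Sxx = 31.75/18.75 = 1.693333
a = ȳ − b·x̄ = 21.75 − 1.693333·5.75 = 12.013333

12.013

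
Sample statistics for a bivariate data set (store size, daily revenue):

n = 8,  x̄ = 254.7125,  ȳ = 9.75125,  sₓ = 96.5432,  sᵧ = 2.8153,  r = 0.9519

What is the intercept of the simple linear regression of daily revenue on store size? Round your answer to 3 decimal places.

2.681

b = r · sᵧ/sₓ = 0.9519 · 2.8153/96.5432 = 0.027758
a = ȳ − b·x̄ = 9.75125 − 0.027758·254.7125 = 2.680840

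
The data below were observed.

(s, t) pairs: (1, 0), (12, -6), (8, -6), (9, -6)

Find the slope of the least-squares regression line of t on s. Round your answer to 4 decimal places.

n = 4, Σx = 30, Σy = -18, Σxy = -174, Σx² = 290
Sxx = Σx² − (Σx)²/n = 290 − 225 = 65
Sxy = Σxy − (Σx)(Σy)/n = -174 − (-135) = -39
b = Sxy/Sxx = -39/65 = -0.6

-0.6000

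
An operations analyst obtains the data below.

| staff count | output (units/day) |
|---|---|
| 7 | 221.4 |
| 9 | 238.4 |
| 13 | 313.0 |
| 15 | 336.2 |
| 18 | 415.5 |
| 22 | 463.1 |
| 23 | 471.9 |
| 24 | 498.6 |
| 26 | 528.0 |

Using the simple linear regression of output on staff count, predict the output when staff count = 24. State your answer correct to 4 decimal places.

n = 9, Σx = 157, Σy = 3486.1, Σxy = 67022.7, Σx² = 3113
Sxx = Σx² − (Σx)²/n = 3113 − 2738.777778 = 374.222222
Sxy = Σxy − (Σx)(Σy)/n = 67022.7 − 60813.077778 = 6209.622222
b = Sxy/Sxx = 6209.622222/374.222222 = 16.593409
a = ȳ − b·x̄ = 387.344444 − 16.593409·17.444444 = 97.881651
ŷ(24) = a + b·24 = 97.881651 + 16.593409·24 = 496.123456

496.1235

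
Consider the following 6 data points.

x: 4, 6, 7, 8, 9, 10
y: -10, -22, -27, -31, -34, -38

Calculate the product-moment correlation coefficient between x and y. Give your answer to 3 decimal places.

-0.991

n = 6, Σx = 44, Σy = -162, Σxy = -1295, Σx² = 346, Σy² = 4874
Sxx = Σx² − (Σx)²/n = 346 − 322.666667 = 23.333333
Sxy = Σxy − (Σx)(Σy)/n = -1295 − (-1188) = -107
Syy = Σy² − (Σy)²/n = 4874 − 4374 = 500
r = Sxy/√(Sxx·Syy) = -107/√(11666.666667) = -107/108.012345 = -0.990628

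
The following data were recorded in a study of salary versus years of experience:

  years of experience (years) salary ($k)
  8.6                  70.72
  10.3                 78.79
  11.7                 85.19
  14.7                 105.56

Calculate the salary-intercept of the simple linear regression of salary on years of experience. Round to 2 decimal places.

n = 4, Σx = 45.3, Σy = 340.26, Σxy = 3968.184, Σx² = 533.03
Sxx = Σx² − (Σx)²/n = 533.03 − 513.0225 = 20.0075
Sxy = Σxy − (Σx)(Σy)/n = 3968.184 − 3853.4445 = 114.7395
b = Sxy/Sxx = 114.7395/20.0075 = 5.734824
a = ȳ − b·x̄ = 85.065 − 5.734824·11.325 = 20.118113

20.12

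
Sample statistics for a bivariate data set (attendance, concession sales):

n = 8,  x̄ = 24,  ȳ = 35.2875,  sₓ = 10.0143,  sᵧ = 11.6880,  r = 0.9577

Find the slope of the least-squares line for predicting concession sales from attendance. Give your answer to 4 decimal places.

1.1178

b = r · sᵧ/sₓ = 0.9577 · 11.688/10.0143 = 1.117761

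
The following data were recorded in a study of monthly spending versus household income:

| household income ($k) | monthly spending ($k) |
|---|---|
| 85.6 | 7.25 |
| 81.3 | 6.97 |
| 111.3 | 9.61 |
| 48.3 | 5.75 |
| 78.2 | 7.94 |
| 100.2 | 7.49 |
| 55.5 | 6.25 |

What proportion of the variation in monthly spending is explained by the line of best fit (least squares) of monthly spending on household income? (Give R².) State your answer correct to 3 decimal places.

0.782

n = 7, Σx = 560.4, Σy = 51.26, Σxy = 4252.86, Σx² = 47893.16, Σy² = 384.7642
Sxx = Σx² − (Σx)²/n = 47893.16 − 44864.022857 = 3029.137143
Sxy = Σxy − (Σx)(Σy)/n = 4252.86 − 4103.729143 = 149.130857
Syy = Σy² − (Σy)²/n = 384.7642 − 375.369657 = 9.394543
R² = Sxy²/(Sxx·Syy) = (149.130857)²/(3029.137143·9.394543) = 0.781521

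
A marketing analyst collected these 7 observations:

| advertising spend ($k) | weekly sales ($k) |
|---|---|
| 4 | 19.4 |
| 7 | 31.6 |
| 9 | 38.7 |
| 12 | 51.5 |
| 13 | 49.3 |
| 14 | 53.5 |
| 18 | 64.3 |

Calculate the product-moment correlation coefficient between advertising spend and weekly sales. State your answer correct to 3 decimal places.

n = 7, Σx = 77, Σy = 308.3, Σxy = 3812.4, Σx² = 979, Σy² = 14952.09
Sxx = Σx² − (Σx)²/n = 979 − 847 = 132
Sxy = Σxy − (Σx)(Σy)/n = 3812.4 − 3391.3 = 421.1
Syy = Σy² − (Σy)²/n = 14952.09 − 13578.412857 = 1373.677143
r = Sxy/√(Sxx·Syy) = 421.1/√(181325.382857) = 421.1/425.823183 = 0.988908

0.989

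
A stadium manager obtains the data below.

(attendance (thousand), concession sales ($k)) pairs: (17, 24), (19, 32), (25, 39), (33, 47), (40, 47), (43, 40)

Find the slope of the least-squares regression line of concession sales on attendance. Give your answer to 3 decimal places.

0.653

n = 6, Σx = 177, Σy = 229, Σxy = 7142, Σx² = 5813
Sxx = Σx² − (Σx)²/n = 5813 − 5221.5 = 591.5
Sxy = Σxy − (Σx)(Σy)/n = 7142 − 6755.5 = 386.5
b = Sxy/Sxx = 386.5/591.5 = 0.653423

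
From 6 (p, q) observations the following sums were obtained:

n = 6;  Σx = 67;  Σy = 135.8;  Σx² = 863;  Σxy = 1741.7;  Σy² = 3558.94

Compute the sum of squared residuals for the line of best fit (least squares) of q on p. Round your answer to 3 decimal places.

Sxx = Σx² − (Σx)²/n = 863 − 748.166667 = 114.833333
Sxy = Σxy − (Σx)(Σy)/n = 1741.7 − 1516.433333 = 225.266667
Syy = Σy² − (Σy)²/n = 3558.94 − 3073.606667 = 485.333333
b = Sxy/Sxx = 225.266667/114.833333 = 1.961684
SSE = Syy − b·Sxy = 485.333333 − 1.961684·225.266667 = 43.431408

43.431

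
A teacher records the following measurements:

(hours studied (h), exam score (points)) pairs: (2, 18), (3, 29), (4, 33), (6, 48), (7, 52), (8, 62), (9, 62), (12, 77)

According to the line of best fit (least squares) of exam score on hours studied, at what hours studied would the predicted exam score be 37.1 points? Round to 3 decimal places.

n = 8, Σx = 51, Σy = 381, Σxy = 2885, Σx² = 403
Sxx = Σx² − (Σx)²/n = 403 − 325.125 = 77.875
Sxy = Σxy − (Σx)(Σy)/n = 2885 − 2428.875 = 456.125
b = Sxy/Sxx = 456.125/77.875 = 5.857143
a = ȳ − b·x̄ = 47.625 − 5.857143·6.375 = 10.285714
Set a + b·x = 37.1: x = (37.1 − 10.285714) / 5.857143 = 4.578049

4.578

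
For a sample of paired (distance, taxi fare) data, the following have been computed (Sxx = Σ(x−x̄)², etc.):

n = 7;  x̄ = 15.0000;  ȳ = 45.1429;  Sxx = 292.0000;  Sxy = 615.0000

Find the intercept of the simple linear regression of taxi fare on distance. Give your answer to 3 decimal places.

13.550

b = Sxy/Sxx = 615/292 = 2.106164
a = ȳ − b·x̄ = 45.1429 − 2.106164·15 = 13.550434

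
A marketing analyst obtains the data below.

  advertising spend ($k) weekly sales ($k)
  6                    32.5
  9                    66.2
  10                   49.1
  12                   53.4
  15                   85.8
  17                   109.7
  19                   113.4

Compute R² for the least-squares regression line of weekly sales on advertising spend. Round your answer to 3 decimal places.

n = 7, Σx = 88, Σy = 510.1, Σxy = 7229.1, Σx² = 1236, Σy² = 42956.35
Sxx = Σx² − (Σx)²/n = 1236 − 1106.285714 = 129.714286
Sxy = Σxy − (Σx)(Σy)/n = 7229.1 − 6412.685714 = 816.414286
Syy = Σy² − (Σy)²/n = 42956.35 − 37171.715714 = 5784.634286
R² = Sxy²/(Sxx·Syy) = (816.414286)²/(129.714286·5784.634286) = 0.888296

0.888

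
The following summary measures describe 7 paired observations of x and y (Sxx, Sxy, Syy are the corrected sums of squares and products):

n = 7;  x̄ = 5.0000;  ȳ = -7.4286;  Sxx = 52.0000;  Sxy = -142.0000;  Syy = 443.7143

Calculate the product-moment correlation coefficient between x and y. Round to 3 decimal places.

r = Sxy/√(Sxx·Syy) = -142/√(23073.1436) = -142/151.898465 = -0.934835

-0.935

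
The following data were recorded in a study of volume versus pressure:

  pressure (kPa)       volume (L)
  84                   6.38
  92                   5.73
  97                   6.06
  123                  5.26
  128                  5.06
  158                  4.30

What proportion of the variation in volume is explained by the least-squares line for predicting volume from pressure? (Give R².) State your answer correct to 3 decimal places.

n = 6, Σx = 682, Σy = 32.79, Σxy = 3624.96, Σx² = 81406, Σy² = 182.0221
Sxx = Σx² − (Σx)²/n = 81406 − 77520.666667 = 3885.333333
Sxy = Σxy − (Σx)(Σy)/n = 3624.96 − 3727.13 = -102.17
Syy = Σy² − (Σy)²/n = 182.0221 − 179.19735 = 2.82475
R² = Sxy²/(Sxx·Syy) = (-102.17)²/(3885.333333·2.82475) = 0.951127

0.951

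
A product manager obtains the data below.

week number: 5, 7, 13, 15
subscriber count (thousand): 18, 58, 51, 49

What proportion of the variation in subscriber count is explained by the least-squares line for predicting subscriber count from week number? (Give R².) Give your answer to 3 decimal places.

0.279

n = 4, Σx = 40, Σy = 176, Σxy = 1894, Σx² = 468, Σy² = 8690
Sxx = Σx² − (Σx)²/n = 468 − 400 = 68
Sxy = Σxy − (Σx)(Σy)/n = 1894 − 1760 = 134
Syy = Σy² − (Σy)²/n = 8690 − 7744 = 946
R² = Sxy²/(Sxx·Syy) = (134)²/(68·946) = 0.279132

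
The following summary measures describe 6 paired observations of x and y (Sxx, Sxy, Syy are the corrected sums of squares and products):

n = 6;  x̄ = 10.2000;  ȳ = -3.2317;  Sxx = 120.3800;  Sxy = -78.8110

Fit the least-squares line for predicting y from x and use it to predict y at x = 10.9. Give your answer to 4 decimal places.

-3.6900

b = Sxy/Sxx = -78.811/120.38 = -0.654685
a = ȳ − b·x̄ = -3.2317 − (-0.654685)·10.2 = 3.446089
ŷ(10.9) = a + b·10.9 = 3.446089 + (-0.654685)·10.9 = -3.689980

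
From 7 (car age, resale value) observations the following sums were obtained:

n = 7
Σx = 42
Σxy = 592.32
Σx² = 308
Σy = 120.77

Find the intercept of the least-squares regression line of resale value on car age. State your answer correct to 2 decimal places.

31.43

Sxx = Σx² − (Σx)²/n = 308 − 252 = 56
Sxy = Σxy − (Σx)(Σy)/n = 592.32 − 724.62 = -132.3
b = Sxy/Sxx = -132.3/56 = -2.3625
a = ȳ − b·x̄ = 17.252857 − (-2.3625)·6 = 31.427857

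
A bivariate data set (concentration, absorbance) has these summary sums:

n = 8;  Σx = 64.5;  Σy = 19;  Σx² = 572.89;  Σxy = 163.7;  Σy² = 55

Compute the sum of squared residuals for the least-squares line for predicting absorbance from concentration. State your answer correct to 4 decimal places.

7.7843

Sxx = Σx² − (Σx)²/n = 572.89 − 520.03125 = 52.85875
Sxy = Σxy − (Σx)(Σy)/n = 163.7 − 153.1875 = 10.5125
Syy = Σy² − (Σy)²/n = 55 − 45.125 = 9.875
b = Sxy/Sxx = 10.5125/52.85875 = 0.198879
SSE = Syy − b·Sxy = 9.875 − 0.198879·10.5125 = 7.784284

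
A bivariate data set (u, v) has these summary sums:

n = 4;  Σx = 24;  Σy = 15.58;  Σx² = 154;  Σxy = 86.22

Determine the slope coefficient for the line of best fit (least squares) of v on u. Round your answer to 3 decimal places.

Sxx = Σx² − (Σx)²/n = 154 − 144 = 10
Sxy = Σxy − (Σx)(Σy)/n = 86.22 − 93.48 = -7.26
b = Sxy/Sxx = -7.26/10 = -0.726

-0.726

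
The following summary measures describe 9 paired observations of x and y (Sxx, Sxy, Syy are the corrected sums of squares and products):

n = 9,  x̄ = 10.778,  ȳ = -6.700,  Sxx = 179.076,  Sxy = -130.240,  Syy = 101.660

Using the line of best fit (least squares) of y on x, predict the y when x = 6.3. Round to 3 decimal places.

b = Sxy/Sxx = -130.24/179.076 = -0.727289
a = ȳ − b·x̄ = -6.7 − (-0.727289)·10.778 = 1.138721
ŷ(6.3) = a + b·6.3 = 1.138721 + (-0.727289)·6.3 = -3.443200

-3.443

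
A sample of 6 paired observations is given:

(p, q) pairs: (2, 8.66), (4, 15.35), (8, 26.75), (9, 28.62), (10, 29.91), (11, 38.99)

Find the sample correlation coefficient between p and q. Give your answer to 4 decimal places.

0.9829

n = 6, Σx = 44, Σy = 148.28, Σxy = 1278.29, Σx² = 386, Σy² = 4260.1132
Sxx = Σx² − (Σx)²/n = 386 − 322.666667 = 63.333333
Sxy = Σxy − (Σx)(Σy)/n = 1278.29 − 1087.386667 = 190.903333
Syy = Σy² − (Σy)²/n = 4260.1132 − 3664.493067 = 595.620133
r = Sxy/√(Sxx·Syy) = 190.903333/√(37722.608444) = 190.903333/194.223089 = 0.982908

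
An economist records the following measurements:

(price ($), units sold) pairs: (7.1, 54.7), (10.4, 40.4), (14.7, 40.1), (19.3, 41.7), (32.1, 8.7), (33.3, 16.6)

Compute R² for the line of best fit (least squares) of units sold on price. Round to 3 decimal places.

0.891

n = 6, Σx = 116.9, Σy = 202.2, Σxy = 3034.86, Σx² = 2886.45, Σy² = 8322.4
Sxx = Σx² − (Σx)²/n = 2886.45 − 2277.601667 = 608.848333
Sxy = Σxy − (Σx)(Σy)/n = 3034.86 − 3939.53 = -904.67
Syy = Σy² − (Σy)²/n = 8322.4 − 6814.14 = 1508.26
R² = Sxy²/(Sxx·Syy) = (-904.67)²/(608.848333·1508.26) = 0.891241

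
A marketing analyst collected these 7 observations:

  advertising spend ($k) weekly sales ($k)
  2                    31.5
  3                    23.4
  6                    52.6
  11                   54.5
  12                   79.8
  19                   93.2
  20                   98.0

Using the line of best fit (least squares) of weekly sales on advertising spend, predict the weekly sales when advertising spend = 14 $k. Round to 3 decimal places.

n = 7, Σx = 73, Σy = 433, Σxy = 5736.7, Σx² = 1075
Sxx = Σx² − (Σx)²/n = 1075 − 761.285714 = 313.714286
Sxy = Σxy − (Σx)(Σy)/n = 5736.7 − 4515.571429 = 1221.128571
b = Sxy/Sxx = 1221.128571/313.714286 = 3.892486
a = ȳ − b·x̄ = 61.857143 − 3.892486·10.428571 = 21.264071
ŷ(14) = a + b·14 = 21.264071 + 3.892486·14 = 75.758880

75.759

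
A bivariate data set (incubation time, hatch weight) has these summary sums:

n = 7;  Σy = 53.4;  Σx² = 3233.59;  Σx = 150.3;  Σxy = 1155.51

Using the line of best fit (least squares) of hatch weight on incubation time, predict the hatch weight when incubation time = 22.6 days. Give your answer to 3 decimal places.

9.196

Sxx = Σx² − (Σx)²/n = 3233.59 − 3227.155714 = 6.434286
Sxy = Σxy − (Σx)(Σy)/n = 1155.51 − 1146.574286 = 8.935714
b = Sxy/Sxx = 8.935714/6.434286 = 1.388766
a = ȳ − b·x̄ = 7.628571 − 1.388766·21.471429 = -22.190209
ŷ(22.6) = a + b·22.6 = -22.190209 + 1.388766·22.6 = 9.195893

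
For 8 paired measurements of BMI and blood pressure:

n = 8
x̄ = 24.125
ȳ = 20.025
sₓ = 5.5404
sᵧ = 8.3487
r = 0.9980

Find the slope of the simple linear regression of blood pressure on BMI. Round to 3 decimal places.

b = r · sᵧ/sₓ = 0.998 · 8.3487/5.5404 = 1.503863

1.504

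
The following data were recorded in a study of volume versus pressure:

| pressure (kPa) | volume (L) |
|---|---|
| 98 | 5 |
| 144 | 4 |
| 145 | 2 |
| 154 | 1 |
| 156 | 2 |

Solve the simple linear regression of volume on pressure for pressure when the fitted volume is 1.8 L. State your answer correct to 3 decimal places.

156.801

n = 5, Σx = 697, Σy = 14, Σxy = 1822, Σx² = 99417
Sxx = Σx² − (Σx)²/n = 99417 − 97161.8 = 2255.2
Sxy = Σxy − (Σx)(Σy)/n = 1822 − 1951.6 = -129.6
b = Sxy/Sxx = -129.6/2255.2 = -0.057467
a = ȳ − b·x̄ = 2.8 − (-0.057467)·139.4 = 10.810926
Set a + b·x = 1.8: x = (1.8 − 10.810926) / (-0.057467) = 156.801235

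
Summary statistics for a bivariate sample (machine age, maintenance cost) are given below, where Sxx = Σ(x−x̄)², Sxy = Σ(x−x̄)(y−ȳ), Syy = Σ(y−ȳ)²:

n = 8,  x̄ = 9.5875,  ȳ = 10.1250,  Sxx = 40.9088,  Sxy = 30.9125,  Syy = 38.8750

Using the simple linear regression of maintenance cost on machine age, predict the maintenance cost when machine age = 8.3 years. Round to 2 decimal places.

b = Sxy/Sxx = 30.9125/40.9088 = 0.755644
a = ȳ − b·x̄ = 10.125 − 0.755644·9.5875 = 2.880261
ŷ(8.3) = a + b·8.3 = 2.880261 + 0.755644·8.3 = 9.152108

9.15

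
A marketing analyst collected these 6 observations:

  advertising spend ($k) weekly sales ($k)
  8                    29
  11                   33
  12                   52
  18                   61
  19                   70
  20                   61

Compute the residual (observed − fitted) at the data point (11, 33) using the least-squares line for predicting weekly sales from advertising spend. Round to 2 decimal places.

n = 6, Σx = 88, Σy = 306, Σxy = 4867, Σx² = 1414
Sxx = Σx² − (Σx)²/n = 1414 − 1290.666667 = 123.333333
Sxy = Σxy − (Σx)(Σy)/n = 4867 − 4488 = 379
b = Sxy/Sxx = 379/123.333333 = 3.072973
a = ȳ − b·x̄ = 51 − 3.072973·14.666667 = 5.929730
ŷ(11) = 5.929730 + 3.072973·11 = 39.732432
residual = y − ŷ = 33 − 39.732432 = -6.732432

-6.73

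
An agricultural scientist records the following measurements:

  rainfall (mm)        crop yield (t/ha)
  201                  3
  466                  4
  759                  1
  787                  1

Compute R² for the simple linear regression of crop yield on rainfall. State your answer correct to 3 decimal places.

n = 4, Σx = 2213, Σy = 9, Σxy = 4013, Σx² = 1453007, Σy² = 27
Sxx = Σx² − (Σx)²/n = 1453007 − 1224342.25 = 228664.75
Sxy = Σxy − (Σx)(Σy)/n = 4013 − 4979.25 = -966.25
Syy = Σy² − (Σy)²/n = 27 − 20.25 = 6.75
R² = Sxy²/(Sxx·Syy) = (-966.25)²/(228664.75·6.75) = 0.604889

0.605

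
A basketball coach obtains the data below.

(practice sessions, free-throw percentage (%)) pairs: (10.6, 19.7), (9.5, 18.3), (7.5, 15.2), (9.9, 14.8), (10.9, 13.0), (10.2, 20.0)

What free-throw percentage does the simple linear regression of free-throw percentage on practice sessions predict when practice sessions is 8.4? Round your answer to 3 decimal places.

n = 6, Σx = 58.6, Σy = 101, Σxy = 988.89, Σx² = 579.72
Sxx = Σx² − (Σx)²/n = 579.72 − 572.326667 = 7.393333
Sxy = Σxy − (Σx)(Σy)/n = 988.89 − 986.433333 = 2.456667
b = Sxy/Sxx = 2.456667/7.393333 = 0.332281
a = ȳ − b·x̄ = 16.833333 − 0.332281·9.766667 = 13.588052
ŷ(8.4) = a + b·8.4 = 13.588052 + 0.332281·8.4 = 16.379216

16.379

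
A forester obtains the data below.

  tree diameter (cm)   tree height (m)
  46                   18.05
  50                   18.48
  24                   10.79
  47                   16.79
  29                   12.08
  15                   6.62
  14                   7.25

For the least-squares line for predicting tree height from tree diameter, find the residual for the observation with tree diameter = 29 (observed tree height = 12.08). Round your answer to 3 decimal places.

0.222

n = 7, Σx = 225, Σy = 90.06, Σxy = 3353.51, Σx² = 8663
Sxx = Σx² − (Σx)²/n = 8663 − 7232.142857 = 1430.857143
Sxy = Σxy − (Σx)(Σy)/n = 3353.51 − 2894.785714 = 458.724286
b = Sxy/Sxx = 458.724286/1430.857143 = 0.320594
a = ȳ − b·x̄ = 12.865714 − 0.320594·32.142857 = 2.560906
ŷ(29) = 2.560906 + 0.320594·29 = 11.858133
residual = y − ŷ = 12.08 − 11.858133 = 0.221867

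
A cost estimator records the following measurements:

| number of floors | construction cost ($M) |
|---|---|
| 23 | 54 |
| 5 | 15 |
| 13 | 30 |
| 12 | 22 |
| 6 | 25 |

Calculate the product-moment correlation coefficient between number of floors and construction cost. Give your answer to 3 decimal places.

n = 5, Σx = 59, Σy = 146, Σxy = 2121, Σx² = 903, Σy² = 5150
Sxx = Σx² − (Σx)²/n = 903 − 696.2 = 206.8
Sxy = Σxy − (Σx)(Σy)/n = 2121 − 1722.8 = 398.2
Syy = Σy² − (Σy)²/n = 5150 − 4263.2 = 886.8
r = Sxy/√(Sxx·Syy) = 398.2/√(183390.24) = 398.2/428.240867 = 0.929851

0.930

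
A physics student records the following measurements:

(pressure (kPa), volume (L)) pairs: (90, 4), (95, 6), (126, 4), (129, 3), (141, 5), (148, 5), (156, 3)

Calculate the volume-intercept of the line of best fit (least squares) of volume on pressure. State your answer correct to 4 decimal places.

n = 7, Σx = 885, Σy = 30, Σxy = 3734, Σx² = 115763
Sxx = Σx² − (Σx)²/n = 115763 − 111889.285714 = 3873.714286
Sxy = Σxy − (Σx)(Σy)/n = 3734 − 3792.857143 = -58.857143
b = Sxy/Sxx = -58.857143/3873.714286 = -0.015194
a = ȳ − b·x̄ = 4.285714 − (-0.015194)·126.428571 = 6.206668

6.2067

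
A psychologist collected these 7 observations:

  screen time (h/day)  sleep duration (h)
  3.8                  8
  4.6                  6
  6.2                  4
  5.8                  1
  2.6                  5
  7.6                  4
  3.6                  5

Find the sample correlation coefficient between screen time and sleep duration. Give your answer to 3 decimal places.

n = 7, Σx = 34.2, Σy = 33, Σxy = 150, Σx² = 185.16, Σy² = 183
Sxx = Σx² − (Σx)²/n = 185.16 − 167.091429 = 18.068571
Sxy = Σxy − (Σx)(Σy)/n = 150 − 161.228571 = -11.228571
Syy = Σy² − (Σy)²/n = 183 − 155.571429 = 27.428571
r = Sxy/√(Sxx·Syy) = -11.228571/√(495.595102) = -11.228571/22.261965 = -0.504384

-0.504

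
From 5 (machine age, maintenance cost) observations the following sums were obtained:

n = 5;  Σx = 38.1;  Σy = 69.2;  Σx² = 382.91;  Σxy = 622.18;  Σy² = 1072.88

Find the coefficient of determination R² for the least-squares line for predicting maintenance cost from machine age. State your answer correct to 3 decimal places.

Sxx = Σx² − (Σx)²/n = 382.91 − 290.322 = 92.588
Sxy = Σxy − (Σx)(Σy)/n = 622.18 − 527.304 = 94.876
Syy = Σy² − (Σy)²/n = 1072.88 − 957.728 = 115.152
R² = Sxy²/(Sxx·Syy) = (94.876)²/(92.588·115.152) = 0.844280

0.844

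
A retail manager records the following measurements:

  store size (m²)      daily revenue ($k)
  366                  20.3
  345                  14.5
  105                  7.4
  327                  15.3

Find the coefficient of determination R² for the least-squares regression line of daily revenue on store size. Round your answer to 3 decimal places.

0.846

n = 4, Σx = 1143, Σy = 57.5, Σxy = 18212.4, Σx² = 370935, Σy² = 911.19
Sxx = Σx² − (Σx)²/n = 370935 − 326612.25 = 44322.75
Sxy = Σxy − (Σx)(Σy)/n = 18212.4 − 16430.625 = 1781.775
Syy = Σy² − (Σy)²/n = 911.19 − 826.5625 = 84.6275
R² = Sxy²/(Sxx·Syy) = (1781.775)²/(44322.75·84.6275) = 0.846384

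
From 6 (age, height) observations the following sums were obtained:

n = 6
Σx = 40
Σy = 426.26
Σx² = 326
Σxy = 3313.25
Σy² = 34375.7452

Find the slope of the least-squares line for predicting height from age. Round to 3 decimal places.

7.947

Sxx = Σx² − (Σx)²/n = 326 − 266.666667 = 59.333333
Sxy = Σxy − (Σx)(Σy)/n = 3313.25 − 2841.733333 = 471.516667
b = Sxy/Sxx = 471.516667/59.333333 = 7.946910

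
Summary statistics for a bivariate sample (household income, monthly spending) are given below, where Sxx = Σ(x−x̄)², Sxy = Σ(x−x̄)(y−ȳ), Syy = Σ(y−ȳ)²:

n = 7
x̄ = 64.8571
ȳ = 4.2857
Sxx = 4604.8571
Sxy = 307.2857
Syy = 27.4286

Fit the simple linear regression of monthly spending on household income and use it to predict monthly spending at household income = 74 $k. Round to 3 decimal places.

4.896

b = Sxy/Sxx = 307.2857/4604.8571 = 0.066731
a = ȳ − b·x̄ = 4.2857 − 0.066731·64.8571 = -0.042265
ŷ(74) = a + b·74 = -0.042265 + 0.066731·74 = 4.895813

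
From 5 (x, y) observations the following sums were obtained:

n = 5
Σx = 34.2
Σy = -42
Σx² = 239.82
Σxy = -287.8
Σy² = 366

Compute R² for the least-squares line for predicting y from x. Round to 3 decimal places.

Sxx = Σx² − (Σx)²/n = 239.82 − 233.928 = 5.892
Sxy = Σxy − (Σx)(Σy)/n = -287.8 − (-287.28) = -0.52
Syy = Σy² − (Σy)²/n = 366 − 352.8 = 13.2
R² = Sxy²/(Sxx·Syy) = (-0.52)²/(5.892·13.2) = 0.003477

0.003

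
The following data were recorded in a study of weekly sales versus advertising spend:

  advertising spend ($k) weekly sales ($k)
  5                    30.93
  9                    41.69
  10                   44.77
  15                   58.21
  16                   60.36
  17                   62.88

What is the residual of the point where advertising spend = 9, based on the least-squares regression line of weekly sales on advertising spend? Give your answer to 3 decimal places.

n = 6, Σx = 72, Σy = 298.84, Σxy = 3885.43, Σx² = 976
Sxx = Σx² − (Σx)²/n = 976 − 864 = 112
Sxy = Σxy − (Σx)(Σy)/n = 3885.43 − 3586.08 = 299.35
b = Sxy/Sxx = 299.35/112 = 2.672768
a = ȳ − b·x̄ = 49.806667 − 2.672768·12 = 17.733452
ŷ(9) = 17.733452 + 2.672768·9 = 41.788363
residual = y − ŷ = 41.69 − 41.788363 = -0.098363

-0.098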